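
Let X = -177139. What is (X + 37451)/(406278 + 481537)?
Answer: -139688/887815 ≈ -0.15734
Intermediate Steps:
(X + 37451)/(406278 + 481537) = (-177139 + 37451)/(406278 + 481537) = -139688/887815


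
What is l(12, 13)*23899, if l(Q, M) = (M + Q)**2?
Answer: 14936875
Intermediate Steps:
l(12, 13)*23899 = (13 + 12)**2*23899 = 25**2*23899 = 625*23899 = 14936875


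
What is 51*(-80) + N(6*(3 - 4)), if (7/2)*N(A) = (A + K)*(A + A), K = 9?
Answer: -28632/7 ≈ -4090.3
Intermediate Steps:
N(A) = 4*A*(9 + A)/7 (N(A) = 2*((A + 9)*(A + A))/7 = 2*((9 + A)*(2*A))/7 = 2*(2*A*(9 + A))/7 = 4*A*(9 + A)/7)
51*(-80) + N(6*(3 - 4)) = 51*(-80) + 4*(6*(3 - 4))*(9 + 6*(3 - 4))/7 = -4080 + 4*(6*(-1))*(9 + 6*(-1))/7 = -4080 + (4/7)*(-6)*(9 - 6) = -4080 + (4/7)*(-6)*3 = -4080 - 72/7 = -28632/7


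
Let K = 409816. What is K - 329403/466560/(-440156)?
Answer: 28053159696063721/68453061120 ≈ 4.0982e+5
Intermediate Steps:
K - 329403/466560/(-440156) = 409816 - 329403/466560/(-440156) = 409816 - 329403*1/466560*(-1/440156) = 409816 - 109801/155520*(-1/440156) = 409816 + 109801/68453061120 = 28053159696063721/68453061120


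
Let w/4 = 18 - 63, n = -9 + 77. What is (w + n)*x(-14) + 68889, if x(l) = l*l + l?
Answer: 48505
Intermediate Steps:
n = 68
x(l) = l + l² (x(l) = l² + l = l + l²)
w = -180 (w = 4*(18 - 63) = 4*(-45) = -180)
(w + n)*x(-14) + 68889 = (-180 + 68)*(-14*(1 - 14)) + 68889 = -(-1568)*(-13) + 68889 = -112*182 + 68889 = -20384 + 68889 = 48505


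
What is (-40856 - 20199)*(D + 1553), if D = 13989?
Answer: -948916810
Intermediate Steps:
(-40856 - 20199)*(D + 1553) = (-40856 - 20199)*(13989 + 1553) = -61055*15542 = -948916810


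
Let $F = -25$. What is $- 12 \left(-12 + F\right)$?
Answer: $444$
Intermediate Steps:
$- 12 \left(-12 + F\right) = - 12 \left(-12 - 25\right) = \left(-12\right) \left(-37\right) = 444$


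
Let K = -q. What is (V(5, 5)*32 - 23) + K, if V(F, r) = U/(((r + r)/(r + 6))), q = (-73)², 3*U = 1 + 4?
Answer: -15880/3 ≈ -5293.3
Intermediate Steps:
U = 5/3 (U = (1 + 4)/3 = (⅓)*5 = 5/3 ≈ 1.6667)
q = 5329
V(F, r) = 5*(6 + r)/(6*r) (V(F, r) = 5/(3*(((r + r)/(r + 6)))) = 5/(3*(((2*r)/(6 + r)))) = 5/(3*((2*r/(6 + r)))) = 5*((6 + r)/(2*r))/3 = 5*(6 + r)/(6*r))
K = -5329 (K = -1*5329 = -5329)
(V(5, 5)*32 - 23) + K = ((⅚ + 5/5)*32 - 23) - 5329 = ((⅚ + 5*(⅕))*32 - 23) - 5329 = ((⅚ + 1)*32 - 23) - 5329 = ((11/6)*32 - 23) - 5329 = (176/3 - 23) - 5329 = 107/3 - 5329 = -15880/3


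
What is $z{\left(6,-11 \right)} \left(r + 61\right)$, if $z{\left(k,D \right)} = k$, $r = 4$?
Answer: $390$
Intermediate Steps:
$z{\left(6,-11 \right)} \left(r + 61\right) = 6 \left(4 + 61\right) = 6 \cdot 65 = 390$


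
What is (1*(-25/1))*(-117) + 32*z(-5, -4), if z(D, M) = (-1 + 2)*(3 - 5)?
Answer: 2861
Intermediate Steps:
z(D, M) = -2 (z(D, M) = 1*(-2) = -2)
(1*(-25/1))*(-117) + 32*z(-5, -4) = (1*(-25/1))*(-117) + 32*(-2) = (1*(-25*1))*(-117) - 64 = (1*(-25))*(-117) - 64 = -25*(-117) - 64 = 2925 - 64 = 2861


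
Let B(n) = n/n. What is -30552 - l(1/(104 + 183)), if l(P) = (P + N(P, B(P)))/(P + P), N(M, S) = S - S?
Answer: -61105/2 ≈ -30553.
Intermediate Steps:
B(n) = 1
N(M, S) = 0
l(P) = 1/2 (l(P) = (P + 0)/(P + P) = P/((2*P)) = P*(1/(2*P)) = 1/2)
-30552 - l(1/(104 + 183)) = -30552 - 1*1/2 = -30552 - 1/2 = -61105/2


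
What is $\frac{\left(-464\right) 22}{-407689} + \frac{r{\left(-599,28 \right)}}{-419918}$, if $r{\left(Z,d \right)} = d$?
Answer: $\frac{2137553826}{85597974751} \approx 0.024972$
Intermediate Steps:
$\frac{\left(-464\right) 22}{-407689} + \frac{r{\left(-599,28 \right)}}{-419918} = \frac{\left(-464\right) 22}{-407689} + \frac{28}{-419918} = \left(-10208\right) \left(- \frac{1}{407689}\right) + 28 \left(- \frac{1}{419918}\right) = \frac{10208}{407689} - \frac{14}{209959} = \frac{2137553826}{85597974751}$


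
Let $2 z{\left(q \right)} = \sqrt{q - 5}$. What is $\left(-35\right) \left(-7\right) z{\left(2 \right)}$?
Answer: $\frac{245 i \sqrt{3}}{2} \approx 212.18 i$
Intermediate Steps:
$z{\left(q \right)} = \frac{\sqrt{-5 + q}}{2}$ ($z{\left(q \right)} = \frac{\sqrt{q - 5}}{2} = \frac{\sqrt{-5 + q}}{2}$)
$\left(-35\right) \left(-7\right) z{\left(2 \right)} = \left(-35\right) \left(-7\right) \frac{\sqrt{-5 + 2}}{2} = 245 \frac{\sqrt{-3}}{2} = 245 \frac{i \sqrt{3}}{2} = \frac{245 i \sqrt{3}}{2}$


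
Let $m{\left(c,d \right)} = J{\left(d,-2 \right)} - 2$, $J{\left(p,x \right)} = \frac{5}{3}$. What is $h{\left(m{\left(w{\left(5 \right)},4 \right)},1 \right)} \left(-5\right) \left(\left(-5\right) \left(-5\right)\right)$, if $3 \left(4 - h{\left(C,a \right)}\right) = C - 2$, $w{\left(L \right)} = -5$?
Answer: $- \frac{5375}{9} \approx -597.22$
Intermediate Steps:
$J{\left(p,x \right)} = \frac{5}{3}$ ($J{\left(p,x \right)} = 5 \cdot \frac{1}{3} = \frac{5}{3}$)
$m{\left(c,d \right)} = - \frac{1}{3}$ ($m{\left(c,d \right)} = \frac{5}{3} - 2 = - \frac{1}{3}$)
$h{\left(C,a \right)} = \frac{14}{3} - \frac{C}{3}$ ($h{\left(C,a \right)} = 4 - \frac{C - 2}{3} = 4 - \frac{-2 + C}{3} = 4 - \left(- \frac{2}{3} + \frac{C}{3}\right) = \frac{14}{3} - \frac{C}{3}$)
$h{\left(m{\left(w{\left(5 \right)},4 \right)},1 \right)} \left(-5\right) \left(\left(-5\right) \left(-5\right)\right) = \left(\frac{14}{3} - - \frac{1}{9}\right) \left(-5\right) \left(\left(-5\right) \left(-5\right)\right) = \left(\frac{14}{3} + \frac{1}{9}\right) \left(-5\right) 25 = \frac{43}{9} \left(-5\right) 25 = \left(- \frac{215}{9}\right) 25 = - \frac{5375}{9}$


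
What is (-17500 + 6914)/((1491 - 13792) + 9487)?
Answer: 79/21 ≈ 3.7619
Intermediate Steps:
(-17500 + 6914)/((1491 - 13792) + 9487) = -10586/(-12301 + 9487) = -10586/(-2814) = -10586*(-1/2814) = 79/21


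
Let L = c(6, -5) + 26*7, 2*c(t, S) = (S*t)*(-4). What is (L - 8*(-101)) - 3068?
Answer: -2018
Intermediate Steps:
c(t, S) = -2*S*t (c(t, S) = ((S*t)*(-4))/2 = (-4*S*t)/2 = -2*S*t)
L = 242 (L = -2*(-5)*6 + 26*7 = 60 + 182 = 242)
(L - 8*(-101)) - 3068 = (242 - 8*(-101)) - 3068 = (242 + 808) - 3068 = 1050 - 3068 = -2018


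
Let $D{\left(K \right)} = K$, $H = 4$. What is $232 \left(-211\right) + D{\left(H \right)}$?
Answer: $-48948$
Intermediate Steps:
$232 \left(-211\right) + D{\left(H \right)} = 232 \left(-211\right) + 4 = -48952 + 4 = -48948$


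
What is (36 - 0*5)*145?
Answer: 5220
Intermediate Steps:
(36 - 0*5)*145 = (36 - 10*0)*145 = (36 + 0)*145 = 36*145 = 5220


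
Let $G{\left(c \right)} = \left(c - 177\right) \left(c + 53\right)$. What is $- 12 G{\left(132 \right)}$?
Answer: $99900$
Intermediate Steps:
$G{\left(c \right)} = \left(-177 + c\right) \left(53 + c\right)$
$- 12 G{\left(132 \right)} = - 12 \left(-9381 + 132^{2} - 16368\right) = - 12 \left(-9381 + 17424 - 16368\right) = \left(-12\right) \left(-8325\right) = 99900$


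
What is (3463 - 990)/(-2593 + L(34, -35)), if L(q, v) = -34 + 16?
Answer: -2473/2611 ≈ -0.94715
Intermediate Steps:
L(q, v) = -18
(3463 - 990)/(-2593 + L(34, -35)) = (3463 - 990)/(-2593 - 18) = 2473/(-2611) = 2473*(-1/2611) = -2473/2611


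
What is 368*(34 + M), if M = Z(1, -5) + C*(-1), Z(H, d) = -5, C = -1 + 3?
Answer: 9936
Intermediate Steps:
C = 2
M = -7 (M = -5 + 2*(-1) = -5 - 2 = -7)
368*(34 + M) = 368*(34 - 7) = 368*27 = 9936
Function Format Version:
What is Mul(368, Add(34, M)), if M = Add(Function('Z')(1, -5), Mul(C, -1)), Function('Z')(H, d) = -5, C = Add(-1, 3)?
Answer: 9936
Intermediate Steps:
C = 2
M = -7 (M = Add(-5, Mul(2, -1)) = Add(-5, -2) = -7)
Mul(368, Add(34, M)) = Mul(368, Add(34, -7)) = Mul(368, 27) = 9936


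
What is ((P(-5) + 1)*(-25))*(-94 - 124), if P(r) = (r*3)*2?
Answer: -158050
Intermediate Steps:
P(r) = 6*r (P(r) = (3*r)*2 = 6*r)
((P(-5) + 1)*(-25))*(-94 - 124) = ((6*(-5) + 1)*(-25))*(-94 - 124) = ((-30 + 1)*(-25))*(-218) = -29*(-25)*(-218) = 725*(-218) = -158050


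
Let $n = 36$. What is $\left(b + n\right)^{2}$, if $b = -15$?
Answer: $441$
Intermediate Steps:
$\left(b + n\right)^{2} = \left(-15 + 36\right)^{2} = 21^{2} = 441$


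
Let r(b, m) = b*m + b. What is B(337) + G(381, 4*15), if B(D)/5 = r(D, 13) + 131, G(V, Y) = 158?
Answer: 24403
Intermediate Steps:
r(b, m) = b + b*m
B(D) = 655 + 70*D (B(D) = 5*(D*(1 + 13) + 131) = 5*(D*14 + 131) = 5*(14*D + 131) = 5*(131 + 14*D) = 655 + 70*D)
B(337) + G(381, 4*15) = (655 + 70*337) + 158 = (655 + 23590) + 158 = 24245 + 158 = 24403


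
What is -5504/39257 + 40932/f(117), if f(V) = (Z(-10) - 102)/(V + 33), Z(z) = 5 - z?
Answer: -80343535816/1138453 ≈ -70573.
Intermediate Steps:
f(V) = -87/(33 + V) (f(V) = ((5 - 1*(-10)) - 102)/(V + 33) = ((5 + 10) - 102)/(33 + V) = (15 - 102)/(33 + V) = -87/(33 + V))
-5504/39257 + 40932/f(117) = -5504/39257 + 40932/((-87/(33 + 117))) = -5504*1/39257 + 40932/((-87/150)) = -5504/39257 + 40932/((-87*1/150)) = -5504/39257 + 40932/(-29/50) = -5504/39257 + 40932*(-50/29) = -5504/39257 - 2046600/29 = -80343535816/1138453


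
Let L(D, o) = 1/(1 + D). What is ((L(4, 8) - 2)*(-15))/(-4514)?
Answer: -27/4514 ≈ -0.0059814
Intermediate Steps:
((L(4, 8) - 2)*(-15))/(-4514) = ((1/(1 + 4) - 2)*(-15))/(-4514) = ((1/5 - 2)*(-15))*(-1/4514) = -9/5*(-15)*(-1/4514) = 27*(-1/4514) = -27/4514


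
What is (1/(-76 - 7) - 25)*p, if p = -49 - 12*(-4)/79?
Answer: 7936548/6557 ≈ 1210.4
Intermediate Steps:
p = -3823/79 (p = -49 + 48*(1/79) = -49 + 48/79 = -3823/79 ≈ -48.392)
(1/(-76 - 7) - 25)*p = (1/(-76 - 7) - 25)*(-3823/79) = (1/(-83) - 25)*(-3823/79) = (-1/83 - 25)*(-3823/79) = -2076/83*(-3823/79) = 7936548/6557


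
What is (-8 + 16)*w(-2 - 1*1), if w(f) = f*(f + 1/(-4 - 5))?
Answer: 224/3 ≈ 74.667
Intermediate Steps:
w(f) = f*(-⅑ + f) (w(f) = f*(f + 1/(-9)) = f*(f - ⅑) = f*(-⅑ + f))
(-8 + 16)*w(-2 - 1*1) = (-8 + 16)*((-2 - 1*1)*(-⅑ + (-2 - 1*1))) = 8*((-2 - 1)*(-⅑ + (-2 - 1))) = 8*(-3*(-⅑ - 3)) = 8*(-3*(-28/9)) = 8*(28/3) = 224/3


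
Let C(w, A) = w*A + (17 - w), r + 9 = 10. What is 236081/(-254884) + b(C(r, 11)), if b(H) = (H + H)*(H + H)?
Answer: 743005663/254884 ≈ 2915.1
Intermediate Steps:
r = 1 (r = -9 + 10 = 1)
C(w, A) = 17 - w + A*w (C(w, A) = A*w + (17 - w) = 17 - w + A*w)
b(H) = 4*H² (b(H) = (2*H)*(2*H) = 4*H²)
236081/(-254884) + b(C(r, 11)) = 236081/(-254884) + 4*(17 - 1*1 + 11*1)² = 236081*(-1/254884) + 4*(17 - 1 + 11)² = -236081/254884 + 4*27² = -236081/254884 + 4*729 = -236081/254884 + 2916 = 743005663/254884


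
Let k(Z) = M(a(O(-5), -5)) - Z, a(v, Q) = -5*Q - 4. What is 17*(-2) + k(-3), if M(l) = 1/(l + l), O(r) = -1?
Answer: -1301/42 ≈ -30.976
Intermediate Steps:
a(v, Q) = -4 - 5*Q
M(l) = 1/(2*l)
k(Z) = 1/42 - Z (k(Z) = 1/(2*(-4 - 5*(-5))) - Z = 1/(2*(-4 + 25)) - Z = (½)/21 - Z = (½)*(1/21) - Z = 1/42 - Z)
17*(-2) + k(-3) = 17*(-2) + (1/42 - 1*(-3)) = -34 + (1/42 + 3) = -34 + 127/42 = -1301/42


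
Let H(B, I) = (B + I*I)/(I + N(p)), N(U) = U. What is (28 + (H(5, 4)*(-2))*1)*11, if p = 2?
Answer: 231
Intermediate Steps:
H(B, I) = (B + I²)/(2 + I) (H(B, I) = (B + I*I)/(I + 2) = (B + I²)/(2 + I))
(28 + (H(5, 4)*(-2))*1)*11 = (28 + (((5 + 4²)/(2 + 4))*(-2))*1)*11 = (28 + (((5 + 16)/6)*(-2))*1)*11 = (28 + (((⅙)*21)*(-2))*1)*11 = (28 + ((7/2)*(-2))*1)*11 = (28 - 7*1)*11 = (28 - 7)*11 = 21*11 = 231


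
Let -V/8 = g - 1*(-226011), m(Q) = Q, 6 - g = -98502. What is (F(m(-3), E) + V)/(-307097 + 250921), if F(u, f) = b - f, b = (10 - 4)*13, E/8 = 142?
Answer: 1298605/28088 ≈ 46.233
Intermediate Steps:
E = 1136 (E = 8*142 = 1136)
g = 98508 (g = 6 - 1*(-98502) = 6 + 98502 = 98508)
b = 78 (b = 6*13 = 78)
F(u, f) = 78 - f
V = -2596152 (V = -8*(98508 - 1*(-226011)) = -8*(98508 + 226011) = -8*324519 = -2596152)
(F(m(-3), E) + V)/(-307097 + 250921) = ((78 - 1*1136) - 2596152)/(-307097 + 250921) = ((78 - 1136) - 2596152)/(-56176) = (-1058 - 2596152)*(-1/56176) = -2597210*(-1/56176) = 1298605/28088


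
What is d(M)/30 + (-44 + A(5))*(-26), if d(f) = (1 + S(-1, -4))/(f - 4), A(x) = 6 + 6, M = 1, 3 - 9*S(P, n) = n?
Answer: 336952/405 ≈ 831.98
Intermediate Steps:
S(P, n) = ⅓ - n/9
A(x) = 12
d(f) = 16/(9*(-4 + f)) (d(f) = (1 + (⅓ - ⅑*(-4)))/(f - 4) = (1 + (⅓ + 4/9))/(-4 + f) = (1 + 7/9)/(-4 + f) = 16/(9*(-4 + f)))
d(M)/30 + (-44 + A(5))*(-26) = (16/(9*(-4 + 1)))/30 + (-44 + 12)*(-26) = ((16/9)/(-3))*(1/30) - 32*(-26) = ((16/9)*(-⅓))*(1/30) + 832 = -16/27*1/30 + 832 = -8/405 + 832 = 336952/405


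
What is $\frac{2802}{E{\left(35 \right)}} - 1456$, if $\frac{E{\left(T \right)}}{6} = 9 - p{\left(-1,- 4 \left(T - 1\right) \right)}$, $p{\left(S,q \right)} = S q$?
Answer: $- \frac{185379}{127} \approx -1459.7$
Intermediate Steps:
$E{\left(T \right)} = 78 - 24 T$ ($E{\left(T \right)} = 6 \left(9 - - \left(-4\right) \left(T - 1\right)\right) = 6 \left(9 - - \left(-4\right) \left(-1 + T\right)\right) = 6 \left(9 - - (4 - 4 T)\right) = 6 \left(9 - \left(-4 + 4 T\right)\right) = 6 \left(13 - 4 T\right) = 78 - 24 T$)
$\frac{2802}{E{\left(35 \right)}} - 1456 = \frac{2802}{78 - 840} - 1456 = \frac{2802}{-762} - 1456 = 2802 \left(- \frac{1}{762}\right) - 1456 = - \frac{467}{127} - 1456 = - \frac{185379}{127}$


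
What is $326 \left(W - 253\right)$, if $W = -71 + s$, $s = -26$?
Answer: $-114100$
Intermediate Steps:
$W = -97$ ($W = -71 - 26 = -97$)
$326 \left(W - 253\right) = 326 \left(-97 - 253\right) = 326 \left(-350\right) = -114100$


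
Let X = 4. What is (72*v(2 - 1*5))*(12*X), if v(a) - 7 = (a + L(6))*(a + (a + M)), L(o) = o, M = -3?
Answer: -69120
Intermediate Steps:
v(a) = 7 + (-3 + 2*a)*(6 + a) (v(a) = 7 + (a + 6)*(a + (a - 3)) = 7 + (6 + a)*(a + (-3 + a)) = 7 + (6 + a)*(-3 + 2*a) = 7 + (-3 + 2*a)*(6 + a))
(72*v(2 - 1*5))*(12*X) = (72*(-11 + 2*(2 - 1*5)² + 9*(2 - 1*5)))*(12*4) = (72*(-11 + 2*(2 - 5)² + 9*(2 - 5)))*48 = (72*(-11 + 2*(-3)² + 9*(-3)))*48 = (72*(-11 + 2*9 - 27))*48 = (72*(-11 + 18 - 27))*48 = (72*(-20))*48 = -1440*48 = -69120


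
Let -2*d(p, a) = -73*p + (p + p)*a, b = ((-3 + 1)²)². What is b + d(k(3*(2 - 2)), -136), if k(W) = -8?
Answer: -1364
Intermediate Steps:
b = 16 (b = ((-2)²)² = 4² = 16)
d(p, a) = 73*p/2 - a*p (d(p, a) = -(-73*p + (p + p)*a)/2 = -(-73*p + (2*p)*a)/2 = -(-73*p + 2*a*p)/2 = 73*p/2 - a*p)
b + d(k(3*(2 - 2)), -136) = 16 + (½)*(-8)*(73 - 2*(-136)) = 16 + (½)*(-8)*(73 + 272) = 16 + (½)*(-8)*345 = 16 - 1380 = -1364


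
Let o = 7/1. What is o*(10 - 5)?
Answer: 35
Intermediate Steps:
o = 7 (o = 7*1 = 7)
o*(10 - 5) = 7*(10 - 5) = 7*5 = 35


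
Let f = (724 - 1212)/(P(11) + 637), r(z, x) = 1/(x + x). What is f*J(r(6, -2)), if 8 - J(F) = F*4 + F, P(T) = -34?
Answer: -4514/603 ≈ -7.4859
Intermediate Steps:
r(z, x) = 1/(2*x)
f = -488/603 (f = (724 - 1212)/(-34 + 637) = -488/603 ≈ -0.80929)
J(F) = 8 - 5*F (J(F) = 8 - (F*4 + F) = 8 - (4*F + F) = 8 - 5*F)
f*J(r(6, -2)) = -488*(8 - 5/(2*(-2)))/603 = -488*(8 - 5*(-1)/(2*2))/603 = -488*(8 - 5*(-¼))/603 = -488*(8 + 5/4)/603 = -488/603*37/4 = -4514/603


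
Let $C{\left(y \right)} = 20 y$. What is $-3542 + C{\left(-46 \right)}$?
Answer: $-4462$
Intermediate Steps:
$-3542 + C{\left(-46 \right)} = -3542 + 20 \left(-46\right) = -3542 - 920 = -4462$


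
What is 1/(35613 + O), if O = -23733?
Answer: 1/11880 ≈ 8.4175e-5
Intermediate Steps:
1/(35613 + O) = 1/(35613 - 23733) = 1/11880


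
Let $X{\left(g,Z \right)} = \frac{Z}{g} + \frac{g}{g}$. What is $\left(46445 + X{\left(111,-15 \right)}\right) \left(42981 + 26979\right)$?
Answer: $\frac{120226050120}{37} \approx 3.2494 \cdot 10^{9}$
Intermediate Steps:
$X{\left(g,Z \right)} = 1 + \frac{Z}{g}$ ($X{\left(g,Z \right)} = \frac{Z}{g} + 1 = 1 + \frac{Z}{g}$)
$\left(46445 + X{\left(111,-15 \right)}\right) \left(42981 + 26979\right) = \left(46445 + \frac{-15 + 111}{111}\right) \left(42981 + 26979\right) = \left(46445 + \frac{1}{111} \cdot 96\right) 69960 = \left(46445 + \frac{32}{37}\right) 69960 = \frac{1718497}{37} \cdot 69960 = \frac{120226050120}{37}$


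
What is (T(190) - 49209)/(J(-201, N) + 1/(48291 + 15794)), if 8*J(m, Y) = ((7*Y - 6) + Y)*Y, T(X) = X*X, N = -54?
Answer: -1680180530/378934607 ≈ -4.4340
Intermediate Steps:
T(X) = X²
J(m, Y) = Y*(-6 + 8*Y)/8 (J(m, Y) = (((7*Y - 6) + Y)*Y)/8 = (((-6 + 7*Y) + Y)*Y)/8 = ((-6 + 8*Y)*Y)/8 = (Y*(-6 + 8*Y))/8 = Y*(-6 + 8*Y)/8)
(T(190) - 49209)/(J(-201, N) + 1/(48291 + 15794)) = (190² - 49209)/((¼)*(-54)*(-3 + 4*(-54)) + 1/(48291 + 15794)) = (36100 - 49209)/((¼)*(-54)*(-3 - 216) + 1/64085) = -13109/((¼)*(-54)*(-219) + 1/64085) = -13109/(5913/2 + 1/64085) = -13109/378934607/128170 = -13109*128170/378934607 = -1680180530/378934607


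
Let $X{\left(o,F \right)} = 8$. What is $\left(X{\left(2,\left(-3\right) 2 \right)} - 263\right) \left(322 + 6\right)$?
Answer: $-83640$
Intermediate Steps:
$\left(X{\left(2,\left(-3\right) 2 \right)} - 263\right) \left(322 + 6\right) = \left(8 - 263\right) \left(322 + 6\right) = \left(-255\right) 328 = -83640$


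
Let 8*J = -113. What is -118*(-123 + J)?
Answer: 64723/4 ≈ 16181.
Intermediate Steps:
J = -113/8 (J = (1/8)*(-113) = -113/8 ≈ -14.125)
-118*(-123 + J) = -118*(-123 - 113/8) = -118*(-1097/8) = 64723/4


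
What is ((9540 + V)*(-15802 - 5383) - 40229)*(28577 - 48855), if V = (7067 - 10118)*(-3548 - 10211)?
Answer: 18037708770371732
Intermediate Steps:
V = 41978709 (V = -3051*(-13759) = 41978709)
((9540 + V)*(-15802 - 5383) - 40229)*(28577 - 48855) = ((9540 + 41978709)*(-15802 - 5383) - 40229)*(28577 - 48855) = (41988249*(-21185) - 40229)*(-20278) = (-889521055065 - 40229)*(-20278) = -889521095294*(-20278) = 18037708770371732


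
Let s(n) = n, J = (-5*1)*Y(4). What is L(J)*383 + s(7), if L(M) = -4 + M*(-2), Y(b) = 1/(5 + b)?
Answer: -9895/9 ≈ -1099.4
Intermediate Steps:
J = -5/9 (J = (-5*1)/(5 + 4) = -5/9 ≈ -0.55556)
L(M) = -4 - 2*M
L(J)*383 + s(7) = (-4 - 2*(-5/9))*383 + 7 = (-4 + 10/9)*383 + 7 = -26/9*383 + 7 = -9958/9 + 7 = -9895/9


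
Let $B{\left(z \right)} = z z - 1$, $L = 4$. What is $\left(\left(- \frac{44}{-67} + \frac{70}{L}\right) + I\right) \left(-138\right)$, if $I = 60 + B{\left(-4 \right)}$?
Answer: $- \frac{861327}{67} \approx -12856.0$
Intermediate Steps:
$B{\left(z \right)} = -1 + z^{2}$ ($B{\left(z \right)} = z^{2} - 1 = -1 + z^{2}$)
$I = 75$ ($I = 60 - \left(1 - \left(-4\right)^{2}\right) = 60 + \left(-1 + 16\right) = 60 + 15 = 75$)
$\left(\left(- \frac{44}{-67} + \frac{70}{L}\right) + I\right) \left(-138\right) = \left(\left(- \frac{44}{-67} + \frac{70}{4}\right) + 75\right) \left(-138\right) = \left(\left(\left(-44\right) \left(- \frac{1}{67}\right) + 70 \cdot \frac{1}{4}\right) + 75\right) \left(-138\right) = \left(\left(\frac{44}{67} + \frac{35}{2}\right) + 75\right) \left(-138\right) = \left(\frac{2433}{134} + 75\right) \left(-138\right) = \frac{12483}{134} \left(-138\right) = - \frac{861327}{67}$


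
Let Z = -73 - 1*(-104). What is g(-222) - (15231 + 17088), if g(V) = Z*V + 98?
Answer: -39103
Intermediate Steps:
Z = 31 (Z = -73 + 104 = 31)
g(V) = 98 + 31*V (g(V) = 31*V + 98 = 98 + 31*V)
g(-222) - (15231 + 17088) = (98 + 31*(-222)) - (15231 + 17088) = (98 - 6882) - 1*32319 = -6784 - 32319 = -39103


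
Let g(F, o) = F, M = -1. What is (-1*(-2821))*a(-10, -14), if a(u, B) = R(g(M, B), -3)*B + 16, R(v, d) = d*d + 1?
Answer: -349804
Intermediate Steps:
R(v, d) = 1 + d² (R(v, d) = d² + 1 = 1 + d²)
a(u, B) = 16 + 10*B (a(u, B) = (1 + (-3)²)*B + 16 = (1 + 9)*B + 16 = 10*B + 16 = 16 + 10*B)
(-1*(-2821))*a(-10, -14) = (-1*(-2821))*(16 + 10*(-14)) = 2821*(16 - 140) = 2821*(-124) = -349804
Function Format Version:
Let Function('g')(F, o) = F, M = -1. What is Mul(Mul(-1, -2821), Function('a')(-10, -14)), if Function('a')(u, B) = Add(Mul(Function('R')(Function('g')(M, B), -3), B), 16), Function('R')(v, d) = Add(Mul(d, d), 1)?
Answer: -349804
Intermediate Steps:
Function('R')(v, d) = Add(1, Pow(d, 2)) (Function('R')(v, d) = Add(Pow(d, 2), 1) = Add(1, Pow(d, 2)))
Function('a')(u, B) = Add(16, Mul(10, B)) (Function('a')(u, B) = Add(Mul(Add(1, Pow(-3, 2)), B), 16) = Add(Mul(Add(1, 9), B), 16) = Add(Mul(10, B), 16) = Add(16, Mul(10, B)))
Mul(Mul(-1, -2821), Function('a')(-10, -14)) = Mul(Mul(-1, -2821), Add(16, Mul(10, -14))) = Mul(2821, Add(16, -140)) = Mul(2821, -124) = -349804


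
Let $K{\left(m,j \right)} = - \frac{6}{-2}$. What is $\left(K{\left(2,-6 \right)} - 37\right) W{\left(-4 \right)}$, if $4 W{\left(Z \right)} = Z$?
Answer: $34$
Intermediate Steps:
$K{\left(m,j \right)} = 3$ ($K{\left(m,j \right)} = \left(-6\right) \left(- \frac{1}{2}\right) = 3$)
$W{\left(Z \right)} = \frac{Z}{4}$
$\left(K{\left(2,-6 \right)} - 37\right) W{\left(-4 \right)} = \left(3 - 37\right) \frac{1}{4} \left(-4\right) = \left(-34\right) \left(-1\right) = 34$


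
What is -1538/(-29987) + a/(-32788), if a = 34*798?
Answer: -27256405/35114777 ≈ -0.77621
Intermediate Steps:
a = 27132
-1538/(-29987) + a/(-32788) = -1538/(-29987) + 27132/(-32788) = -1538*(-1/29987) + 27132*(-1/32788) = 1538/29987 - 969/1171 = -27256405/35114777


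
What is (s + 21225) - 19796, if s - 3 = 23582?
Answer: 25014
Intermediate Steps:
s = 23585 (s = 3 + 23582 = 23585)
(s + 21225) - 19796 = (23585 + 21225) - 19796 = 44810 - 19796 = 25014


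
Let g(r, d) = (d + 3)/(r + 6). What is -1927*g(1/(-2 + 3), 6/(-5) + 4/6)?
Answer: -71299/105 ≈ -679.04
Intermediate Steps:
g(r, d) = (3 + d)/(6 + r)
-1927*g(1/(-2 + 3), 6/(-5) + 4/6) = -1927*(3 + (6/(-5) + 4/6))/(6 + 1/(-2 + 3)) = -1927*(3 + (6*(-1/5) + 4*(1/6)))/(6 + 1/1) = -1927*(3 + (-6/5 + 2/3))/(6 + 1) = -1927*(3 - 8/15)/7 = -1927*37/(7*15) = -1927*37/105 = -71299/105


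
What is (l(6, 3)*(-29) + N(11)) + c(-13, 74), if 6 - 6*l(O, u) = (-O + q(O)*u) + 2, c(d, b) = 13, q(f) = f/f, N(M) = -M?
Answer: -191/6 ≈ -31.833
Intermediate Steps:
q(f) = 1
l(O, u) = 2/3 - u/6 + O/6 (l(O, u) = 1 - ((-O + 1*u) + 2)/6 = 1 - ((-O + u) + 2)/6 = 1 - ((u - O) + 2)/6 = 1 - (2 + u - O)/6 = 1 + (-1/3 - u/6 + O/6) = 2/3 - u/6 + O/6)
(l(6, 3)*(-29) + N(11)) + c(-13, 74) = ((2/3 - 1/6*3 + (1/6)*6)*(-29) - 1*11) + 13 = ((2/3 - 1/2 + 1)*(-29) - 11) + 13 = ((7/6)*(-29) - 11) + 13 = (-203/6 - 11) + 13 = -269/6 + 13 = -191/6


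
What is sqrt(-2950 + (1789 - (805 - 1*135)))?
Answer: I*sqrt(1831) ≈ 42.79*I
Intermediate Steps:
sqrt(-2950 + (1789 - (805 - 1*135))) = sqrt(-2950 + (1789 - (805 - 135))) = sqrt(-2950 + (1789 - 1*670)) = sqrt(-2950 + (1789 - 670)) = sqrt(-2950 + 1119) = sqrt(-1831) = I*sqrt(1831)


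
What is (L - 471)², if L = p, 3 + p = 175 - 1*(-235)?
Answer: 4096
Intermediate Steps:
p = 407 (p = -3 + (175 - 1*(-235)) = -3 + (175 + 235) = -3 + 410 = 407)
L = 407
(L - 471)² = (407 - 471)² = (-64)² = 4096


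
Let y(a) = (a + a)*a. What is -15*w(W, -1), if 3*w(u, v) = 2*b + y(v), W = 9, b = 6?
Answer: -70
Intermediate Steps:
y(a) = 2*a**2 (y(a) = (2*a)*a = 2*a**2)
w(u, v) = 4 + 2*v**2/3 (w(u, v) = (2*6 + 2*v**2)/3 = (12 + 2*v**2)/3 = 4 + 2*v**2/3)
-15*w(W, -1) = -15*(4 + (2/3)*(-1)**2) = -15*(4 + (2/3)*1) = -15*(4 + 2/3) = -15*14/3 = -70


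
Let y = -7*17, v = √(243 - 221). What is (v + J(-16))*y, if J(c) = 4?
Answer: -476 - 119*√22 ≈ -1034.2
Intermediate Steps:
v = √22 ≈ 4.6904
y = -119
(v + J(-16))*y = (√22 + 4)*(-119) = (4 + √22)*(-119) = -476 - 119*√22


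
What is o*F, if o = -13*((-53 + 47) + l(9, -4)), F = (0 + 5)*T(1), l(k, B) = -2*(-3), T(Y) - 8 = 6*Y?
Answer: 0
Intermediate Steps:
T(Y) = 8 + 6*Y
l(k, B) = 6
F = 70 (F = (0 + 5)*(8 + 6*1) = 5*(8 + 6) = 5*14 = 70)
o = 0 (o = -13*((-53 + 47) + 6) = -13*(-6 + 6) = -13*0 = 0)
o*F = 0*70 = 0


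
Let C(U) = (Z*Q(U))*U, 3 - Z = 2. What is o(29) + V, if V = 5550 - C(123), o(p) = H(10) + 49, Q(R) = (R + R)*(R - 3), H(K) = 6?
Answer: -3625355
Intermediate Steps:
Q(R) = 2*R*(-3 + R) (Q(R) = (2*R)*(-3 + R) = 2*R*(-3 + R))
Z = 1 (Z = 3 - 1*2 = 3 - 2 = 1)
o(p) = 55 (o(p) = 6 + 49 = 55)
C(U) = 2*U²*(-3 + U) (C(U) = (1*(2*U*(-3 + U)))*U = (2*U*(-3 + U))*U = 2*U²*(-3 + U))
V = -3625410 (V = 5550 - 2*123²*(-3 + 123) = 5550 - 2*15129*120 = 5550 - 1*3630960 = 5550 - 3630960 = -3625410)
o(29) + V = 55 - 3625410 = -3625355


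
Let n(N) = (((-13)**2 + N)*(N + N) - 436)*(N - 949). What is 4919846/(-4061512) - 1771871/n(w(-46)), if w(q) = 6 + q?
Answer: -3720765150351/2700317576138 ≈ -1.3779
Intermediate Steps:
n(N) = (-949 + N)*(-436 + 2*N*(169 + N)) (n(N) = ((169 + N)*(2*N) - 436)*(-949 + N) = (2*N*(169 + N) - 436)*(-949 + N) = (-436 + 2*N*(169 + N))*(-949 + N) = (-949 + N)*(-436 + 2*N*(169 + N)))
4919846/(-4061512) - 1771871/n(w(-46)) = 4919846/(-4061512) - 1771871/(413764 - 321198*(6 - 46) - 1560*(6 - 46)**2 + 2*(6 - 46)**3) = 4919846*(-1/4061512) - 1771871/(413764 - 321198*(-40) - 1560*(-40)**2 + 2*(-40)**3) = -2459923/2030756 - 1771871/(413764 + 12847920 - 1560*1600 + 2*(-64000)) = -2459923/2030756 - 1771871/(413764 + 12847920 - 2496000 - 128000) = -2459923/2030756 - 1771871/10637684 = -3720765150351/2700317576138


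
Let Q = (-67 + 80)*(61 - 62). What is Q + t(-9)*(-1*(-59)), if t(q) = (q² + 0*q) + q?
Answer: 4235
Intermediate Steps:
Q = -13 (Q = 13*(-1) = -13)
t(q) = q + q² (t(q) = (q² + 0) + q = q² + q = q + q²)
Q + t(-9)*(-1*(-59)) = -13 + (-9*(1 - 9))*(-1*(-59)) = -13 - 9*(-8)*59 = -13 + 72*59 = -13 + 4248 = 4235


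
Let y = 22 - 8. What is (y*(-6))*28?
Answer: -2352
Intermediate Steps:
y = 14
(y*(-6))*28 = (14*(-6))*28 = -84*28 = -2352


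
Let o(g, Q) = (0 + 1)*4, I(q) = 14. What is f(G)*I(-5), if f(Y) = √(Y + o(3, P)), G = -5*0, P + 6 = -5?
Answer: 28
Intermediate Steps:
P = -11 (P = -6 - 5 = -11)
o(g, Q) = 4 (o(g, Q) = 1*4 = 4)
G = 0
f(Y) = √(4 + Y) (f(Y) = √(Y + 4) = √(4 + Y))
f(G)*I(-5) = √(4 + 0)*14 = √4*14 = 2*14 = 28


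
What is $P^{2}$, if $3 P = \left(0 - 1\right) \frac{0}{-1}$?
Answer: $0$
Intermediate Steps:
$P = 0$ ($P = \frac{\left(0 - 1\right) \frac{0}{-1}}{3} = \frac{\left(-1\right) 0 \left(-1\right)}{3} = \frac{\left(-1\right) 0}{3} = \frac{1}{3} \cdot 0 = 0$)
$P^{2} = 0^{2} = 0$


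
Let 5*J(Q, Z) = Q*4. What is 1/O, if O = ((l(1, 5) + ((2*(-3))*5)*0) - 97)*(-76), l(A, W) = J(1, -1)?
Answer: 5/36556 ≈ 0.00013678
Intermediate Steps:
J(Q, Z) = 4*Q/5 (J(Q, Z) = (Q*4)/5 = (4*Q)/5 = 4*Q/5)
l(A, W) = ⅘ (l(A, W) = (⅘)*1 = ⅘)
O = 36556/5 (O = ((⅘ + ((2*(-3))*5)*0) - 97)*(-76) = ((⅘ - 6*5*0) - 97)*(-76) = ((⅘ - 30*0) - 97)*(-76) = ((⅘ + 0) - 97)*(-76) = (⅘ - 97)*(-76) = -481/5*(-76) = 36556/5 ≈ 7311.2)
1/O = 1/(36556/5) = 5/36556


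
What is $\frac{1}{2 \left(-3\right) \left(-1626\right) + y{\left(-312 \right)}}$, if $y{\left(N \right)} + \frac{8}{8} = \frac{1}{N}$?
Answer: $\frac{312}{3043559} \approx 0.00010251$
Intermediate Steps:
$y{\left(N \right)} = -1 + \frac{1}{N}$
$\frac{1}{2 \left(-3\right) \left(-1626\right) + y{\left(-312 \right)}} = \frac{1}{2 \left(-3\right) \left(-1626\right) + \frac{1 - -312}{-312}} = \frac{1}{\left(-6\right) \left(-1626\right) - \frac{1 + 312}{312}} = \frac{1}{9756 - \frac{313}{312}} = \frac{1}{\frac{3043559}{312}} = \frac{312}{3043559}$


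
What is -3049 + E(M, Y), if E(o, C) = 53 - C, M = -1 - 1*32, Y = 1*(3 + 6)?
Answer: -3005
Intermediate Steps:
Y = 9 (Y = 1*9 = 9)
M = -33 (M = -1 - 32 = -33)
-3049 + E(M, Y) = -3049 + (53 - 1*9) = -3049 + (53 - 9) = -3049 + 44 = -3005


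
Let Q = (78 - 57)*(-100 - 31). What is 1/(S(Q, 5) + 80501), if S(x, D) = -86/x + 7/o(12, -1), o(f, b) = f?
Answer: 11004/885839767 ≈ 1.2422e-5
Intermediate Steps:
Q = -2751 (Q = 21*(-131) = -2751)
S(x, D) = 7/12 - 86/x (S(x, D) = -86/x + 7/12 = 7/12 - 86/x)
1/(S(Q, 5) + 80501) = 1/((7/12 - 86/(-2751)) + 80501) = 1/((7/12 - 86*(-1/2751)) + 80501) = 1/((7/12 + 86/2751) + 80501) = 1/(6763/11004 + 80501) = 1/(885839767/11004) = 11004/885839767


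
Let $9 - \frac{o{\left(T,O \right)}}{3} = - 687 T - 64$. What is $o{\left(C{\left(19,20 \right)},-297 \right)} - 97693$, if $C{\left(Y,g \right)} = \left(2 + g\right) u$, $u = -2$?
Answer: $-188158$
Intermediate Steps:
$C{\left(Y,g \right)} = -4 - 2 g$ ($C{\left(Y,g \right)} = \left(2 + g\right) \left(-2\right) = -4 - 2 g$)
$o{\left(T,O \right)} = 219 + 2061 T$ ($o{\left(T,O \right)} = 27 - 3 \left(- 687 T - 64\right) = 27 - 3 \left(-64 - 687 T\right) = 27 + \left(192 + 2061 T\right) = 219 + 2061 T$)
$o{\left(C{\left(19,20 \right)},-297 \right)} - 97693 = \left(219 + 2061 \left(-4 - 40\right)\right) - 97693 = \left(219 + 2061 \left(-44\right)\right) - 97693 = \left(219 - 90684\right) - 97693 = -90465 - 97693 = -188158$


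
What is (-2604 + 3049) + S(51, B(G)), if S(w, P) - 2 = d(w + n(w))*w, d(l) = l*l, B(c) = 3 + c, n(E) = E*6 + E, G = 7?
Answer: 8490111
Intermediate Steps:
n(E) = 7*E (n(E) = 6*E + E = 7*E)
d(l) = l**2
S(w, P) = 2 + 64*w**3 (S(w, P) = 2 + (w + 7*w)**2*w = 2 + (8*w)**2*w = 2 + (64*w**2)*w = 2 + 64*w**3)
(-2604 + 3049) + S(51, B(G)) = (-2604 + 3049) + (2 + 64*51**3) = 445 + (2 + 64*132651) = 445 + (2 + 8489664) = 445 + 8489666 = 8490111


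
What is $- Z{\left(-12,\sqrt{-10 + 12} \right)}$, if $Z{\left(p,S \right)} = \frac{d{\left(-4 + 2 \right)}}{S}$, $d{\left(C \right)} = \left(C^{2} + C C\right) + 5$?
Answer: $- \frac{13 \sqrt{2}}{2} \approx -9.1924$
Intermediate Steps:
$d{\left(C \right)} = 5 + 2 C^{2}$ ($d{\left(C \right)} = \left(C^{2} + C^{2}\right) + 5 = 2 C^{2} + 5 = 5 + 2 C^{2}$)
$Z{\left(p,S \right)} = \frac{13}{S}$ ($Z{\left(p,S \right)} = \frac{5 + 2 \left(-4 + 2\right)^{2}}{S} = \frac{5 + 2 \left(-2\right)^{2}}{S} = \frac{5 + 2 \cdot 4}{S} = \frac{5 + 8}{S} = \frac{13}{S}$)
$- Z{\left(-12,\sqrt{-10 + 12} \right)} = - \frac{13}{\sqrt{-10 + 12}} = - \frac{13}{\sqrt{2}} = - 13 \frac{\sqrt{2}}{2} = - \frac{13 \sqrt{2}}{2}$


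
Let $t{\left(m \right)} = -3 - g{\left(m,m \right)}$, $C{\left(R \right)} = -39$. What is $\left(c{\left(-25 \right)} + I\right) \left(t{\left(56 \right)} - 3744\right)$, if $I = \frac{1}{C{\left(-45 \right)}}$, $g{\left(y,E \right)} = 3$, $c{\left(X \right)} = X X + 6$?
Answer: $- \frac{30760000}{13} \approx -2.3662 \cdot 10^{6}$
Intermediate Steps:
$c{\left(X \right)} = 6 + X^{2}$ ($c{\left(X \right)} = X^{2} + 6 = 6 + X^{2}$)
$t{\left(m \right)} = -6$ ($t{\left(m \right)} = -3 - 3 = -6$)
$I = - \frac{1}{39}$ ($I = \frac{1}{-39} = - \frac{1}{39} \approx -0.025641$)
$\left(c{\left(-25 \right)} + I\right) \left(t{\left(56 \right)} - 3744\right) = \left(\left(6 + \left(-25\right)^{2}\right) - \frac{1}{39}\right) \left(-6 - 3744\right) = \left(\left(6 + 625\right) - \frac{1}{39}\right) \left(-6 - 3744\right) = \left(631 - \frac{1}{39}\right) \left(-3750\right) = \frac{24608}{39} \left(-3750\right) = - \frac{30760000}{13}$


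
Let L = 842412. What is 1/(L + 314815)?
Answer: 1/1157227 ≈ 8.6413e-7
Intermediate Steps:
1/(L + 314815) = 1/(842412 + 314815) = 1/1157227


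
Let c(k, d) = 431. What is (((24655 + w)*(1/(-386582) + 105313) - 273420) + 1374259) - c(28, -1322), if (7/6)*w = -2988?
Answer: 6299390607266597/2706074 ≈ 2.3279e+9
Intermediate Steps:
w = -17928/7 (w = (6/7)*(-2988) = -17928/7 ≈ -2561.1)
(((24655 + w)*(1/(-386582) + 105313) - 273420) + 1374259) - c(28, -1322) = (((24655 - 17928/7)*(1/(-386582) + 105313) - 273420) + 1374259) - 1*431 = ((154657*(-1/386582 + 105313)/7 - 273420) + 1374259) - 431 = (((154657/7)*(40712110165/386582) - 273420) + 1374259) - 431 = ((6296412821788405/2706074 - 273420) + 1374259) - 431 = (6295672927035325/2706074 + 1374259) - 431 = 6299391773584491/2706074 - 431 = 6299390607266597/2706074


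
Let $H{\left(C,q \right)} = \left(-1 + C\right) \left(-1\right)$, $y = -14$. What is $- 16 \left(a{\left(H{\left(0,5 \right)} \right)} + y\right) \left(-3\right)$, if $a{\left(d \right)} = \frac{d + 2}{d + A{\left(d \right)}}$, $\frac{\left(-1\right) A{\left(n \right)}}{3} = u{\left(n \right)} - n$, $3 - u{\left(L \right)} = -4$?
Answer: $- \frac{11568}{17} \approx -680.47$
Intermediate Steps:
$u{\left(L \right)} = 7$ ($u{\left(L \right)} = 3 - -4 = 3 + 4 = 7$)
$A{\left(n \right)} = -21 + 3 n$ ($A{\left(n \right)} = - 3 \left(7 - n\right) = -21 + 3 n$)
$H{\left(C,q \right)} = 1 - C$
$a{\left(d \right)} = \frac{2 + d}{-21 + 4 d}$ ($a{\left(d \right)} = \frac{d + 2}{d + \left(-21 + 3 d\right)} = \frac{2 + d}{-21 + 4 d}$)
$- 16 \left(a{\left(H{\left(0,5 \right)} \right)} + y\right) \left(-3\right) = - 16 \left(\frac{2 + \left(1 - 0\right)}{-21 + 4 \left(1 - 0\right)} - 14\right) \left(-3\right) = - 16 \left(\frac{2 + \left(1 + 0\right)}{-21 + 4 \left(1 + 0\right)} - 14\right) \left(-3\right) = - 16 \left(\frac{2 + 1}{-21 + 4 \cdot 1} - 14\right) \left(-3\right) = - 16 \left(\frac{1}{-21 + 4} \cdot 3 - 14\right) \left(-3\right) = - 16 \left(\frac{1}{-17} \cdot 3 - 14\right) \left(-3\right) = - 16 \left(\left(- \frac{1}{17}\right) 3 - 14\right) \left(-3\right) = - 16 \left(- \frac{3}{17} - 14\right) \left(-3\right) = - 16 \left(\left(- \frac{241}{17}\right) \left(-3\right)\right) = \left(-16\right) \frac{723}{17} = - \frac{11568}{17}$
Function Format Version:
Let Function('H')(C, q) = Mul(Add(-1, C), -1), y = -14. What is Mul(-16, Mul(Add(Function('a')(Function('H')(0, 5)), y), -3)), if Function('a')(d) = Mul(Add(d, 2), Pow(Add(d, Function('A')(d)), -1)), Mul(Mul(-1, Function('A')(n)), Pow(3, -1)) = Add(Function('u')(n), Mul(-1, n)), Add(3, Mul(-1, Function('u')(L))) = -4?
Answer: Rational(-11568, 17) ≈ -680.47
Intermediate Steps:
Function('u')(L) = 7 (Function('u')(L) = Add(3, Mul(-1, -4)) = Add(3, 4) = 7)
Function('A')(n) = Add(-21, Mul(3, n)) (Function('A')(n) = Mul(-3, Add(7, Mul(-1, n))) = Add(-21, Mul(3, n)))
Function('H')(C, q) = Add(1, Mul(-1, C))
Function('a')(d) = Mul(Pow(Add(-21, Mul(4, d)), -1), Add(2, d)) (Function('a')(d) = Mul(Add(d, 2), Pow(Add(d, Add(-21, Mul(3, d))), -1)) = Mul(Add(2, d), Pow(Add(-21, Mul(4, d)), -1)) = Mul(Pow(Add(-21, Mul(4, d)), -1), Add(2, d)))
Mul(-16, Mul(Add(Function('a')(Function('H')(0, 5)), y), -3)) = Mul(-16, Mul(Add(Mul(Pow(Add(-21, Mul(4, Add(1, Mul(-1, 0)))), -1), Add(2, Add(1, Mul(-1, 0)))), -14), -3)) = Mul(-16, Mul(Add(Mul(Pow(Add(-21, Mul(4, Add(1, 0))), -1), Add(2, Add(1, 0))), -14), -3)) = Mul(-16, Mul(Add(Mul(Pow(Add(-21, Mul(4, 1)), -1), Add(2, 1)), -14), -3)) = Mul(-16, Mul(Add(Mul(Pow(Add(-21, 4), -1), 3), -14), -3)) = Mul(-16, Mul(Add(Mul(Pow(-17, -1), 3), -14), -3)) = Mul(-16, Mul(Add(Mul(Rational(-1, 17), 3), -14), -3)) = Mul(-16, Mul(Add(Rational(-3, 17), -14), -3)) = Mul(-16, Mul(Rational(-241, 17), -3)) = Mul(-16, Rational(723, 17)) = Rational(-11568, 17)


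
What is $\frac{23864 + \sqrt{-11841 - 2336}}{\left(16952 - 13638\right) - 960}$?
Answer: $\frac{11932}{1177} + \frac{i \sqrt{14177}}{2354} \approx 10.138 + 0.050581 i$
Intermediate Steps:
$\frac{23864 + \sqrt{-11841 - 2336}}{\left(16952 - 13638\right) - 960} = \frac{23864 + \sqrt{-14177}}{\left(16952 - 13638\right) - 960} = \frac{23864 + i \sqrt{14177}}{3314 - 960} = \frac{23864 + i \sqrt{14177}}{2354} = \left(23864 + i \sqrt{14177}\right) \frac{1}{2354} = \frac{11932}{1177} + \frac{i \sqrt{14177}}{2354}$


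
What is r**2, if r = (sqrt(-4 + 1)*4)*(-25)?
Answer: -30000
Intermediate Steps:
r = -100*I*sqrt(3) (r = (sqrt(-3)*4)*(-5*5) = ((I*sqrt(3))*4)*(-25) = (4*I*sqrt(3))*(-25) = -100*I*sqrt(3) ≈ -173.21*I)
r**2 = (-100*I*sqrt(3))**2 = -30000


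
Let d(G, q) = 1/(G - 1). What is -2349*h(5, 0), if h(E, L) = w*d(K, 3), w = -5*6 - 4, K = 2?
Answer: 79866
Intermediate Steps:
d(G, q) = 1/(-1 + G)
w = -34 (w = -30 - 4 = -34)
h(E, L) = -34 (h(E, L) = -34/(-1 + 2) = -34/1 = -34*1 = -34)
-2349*h(5, 0) = -2349*(-34) = 79866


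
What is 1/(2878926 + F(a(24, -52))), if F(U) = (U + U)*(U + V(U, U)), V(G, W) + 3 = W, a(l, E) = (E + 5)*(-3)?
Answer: 1/2957604 ≈ 3.3811e-7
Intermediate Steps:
a(l, E) = -15 - 3*E (a(l, E) = (5 + E)*(-3) = -15 - 3*E)
V(G, W) = -3 + W
F(U) = 2*U*(-3 + 2*U) (F(U) = (U + U)*(U + (-3 + U)) = (2*U)*(-3 + 2*U) = 2*U*(-3 + 2*U))
1/(2878926 + F(a(24, -52))) = 1/(2878926 + 2*(-15 - 3*(-52))*(-3 + 2*(-15 - 3*(-52)))) = 1/(2878926 + 2*(-15 + 156)*(-3 + 2*(-15 + 156))) = 1/(2878926 + 2*141*(-3 + 2*141)) = 1/(2878926 + 2*141*(-3 + 282)) = 1/(2878926 + 2*141*279) = 1/(2878926 + 78678) = 1/2957604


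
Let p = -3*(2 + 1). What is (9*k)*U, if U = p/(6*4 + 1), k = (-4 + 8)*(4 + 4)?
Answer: -2592/25 ≈ -103.68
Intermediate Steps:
p = -9 (p = -3*3 = -9)
k = 32 (k = 4*8 = 32)
U = -9/25 (U = -9/(6*4 + 1) = -9/(24 + 1) = -9/25 ≈ -0.36000)
(9*k)*U = (9*32)*(-9/25) = 288*(-9/25) = -2592/25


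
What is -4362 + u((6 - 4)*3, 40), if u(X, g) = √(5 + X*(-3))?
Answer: -4362 + I*√13 ≈ -4362.0 + 3.6056*I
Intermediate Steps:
u(X, g) = √(5 - 3*X)
-4362 + u((6 - 4)*3, 40) = -4362 + √(5 - 3*(6 - 4)*3) = -4362 + √(5 - 6*3) = -4362 + √(5 - 3*6) = -4362 + √(5 - 18) = -4362 + √(-13) = -4362 + I*√13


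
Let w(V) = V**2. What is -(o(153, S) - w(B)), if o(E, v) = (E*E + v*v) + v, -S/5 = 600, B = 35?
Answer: -9019184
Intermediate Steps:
S = -3000 (S = -5*600 = -3000)
o(E, v) = v + E**2 + v**2 (o(E, v) = (E**2 + v**2) + v = v + E**2 + v**2)
-(o(153, S) - w(B)) = -((-3000 + 153**2 + (-3000)**2) - 1*35**2) = -((-3000 + 23409 + 9000000) - 1*1225) = -(9020409 - 1225) = -1*9019184 = -9019184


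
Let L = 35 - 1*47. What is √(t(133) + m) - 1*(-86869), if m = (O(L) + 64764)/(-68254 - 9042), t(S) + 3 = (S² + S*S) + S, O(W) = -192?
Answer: 86869 + √3314744509119/9662 ≈ 87057.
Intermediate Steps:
L = -12 (L = 35 - 47 = -12)
t(S) = -3 + S + 2*S² (t(S) = -3 + ((S² + S*S) + S) = -3 + ((S² + S²) + S) = -3 + (2*S² + S) = -3 + (S + 2*S²) = -3 + S + 2*S²)
m = -16143/19324 (m = (-192 + 64764)/(-68254 - 9042) = 64572/(-77296) = 64572*(-1/77296) = -16143/19324 ≈ -0.83539)
√(t(133) + m) - 1*(-86869) = √((-3 + 133 + 2*133²) - 16143/19324) - 1*(-86869) = √((-3 + 133 + 2*17689) - 16143/19324) + 86869 = √((-3 + 133 + 35378) - 16143/19324) + 86869 = √(35508 - 16143/19324) + 86869 = √(686140449/19324) + 86869 = √3314744509119/9662 + 86869 = 86869 + √3314744509119/9662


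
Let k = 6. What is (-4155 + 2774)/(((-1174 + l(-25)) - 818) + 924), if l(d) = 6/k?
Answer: 1381/1067 ≈ 1.2943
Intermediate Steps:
l(d) = 1 (l(d) = 6/6 = 6*(⅙) = 1)
(-4155 + 2774)/(((-1174 + l(-25)) - 818) + 924) = (-4155 + 2774)/(((-1174 + 1) - 818) + 924) = -1381/((-1173 - 818) + 924) = -1381/(-1991 + 924) = -1381/(-1067) = -1381*(-1/1067) = 1381/1067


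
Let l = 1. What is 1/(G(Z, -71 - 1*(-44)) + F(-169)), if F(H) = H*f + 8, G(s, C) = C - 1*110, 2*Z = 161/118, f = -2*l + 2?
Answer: -1/129 ≈ -0.0077519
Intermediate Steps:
f = 0 (f = -2*1 + 2 = -2 + 2 = 0)
Z = 161/236 (Z = (161/118)/2 = (161*(1/118))/2 = (½)*(161/118) = 161/236 ≈ 0.68220)
G(s, C) = -110 + C (G(s, C) = C - 110 = -110 + C)
F(H) = 8 (F(H) = H*0 + 8 = 0 + 8 = 8)
1/(G(Z, -71 - 1*(-44)) + F(-169)) = 1/((-110 + (-71 - 1*(-44))) + 8) = 1/((-110 + (-71 + 44)) + 8) = 1/((-110 - 27) + 8) = 1/(-137 + 8) = 1/(-129) = -1/129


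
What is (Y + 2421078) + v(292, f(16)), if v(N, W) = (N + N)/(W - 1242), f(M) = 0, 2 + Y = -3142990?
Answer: -448308886/621 ≈ -7.2191e+5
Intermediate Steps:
Y = -3142992 (Y = -2 - 3142990 = -3142992)
v(N, W) = 2*N/(-1242 + W) (v(N, W) = (2*N)/(-1242 + W) = 2*N/(-1242 + W))
(Y + 2421078) + v(292, f(16)) = (-3142992 + 2421078) + 2*292/(-1242 + 0) = -721914 + 2*292/(-1242) = -721914 + 2*292*(-1/1242) = -721914 - 292/621 = -448308886/621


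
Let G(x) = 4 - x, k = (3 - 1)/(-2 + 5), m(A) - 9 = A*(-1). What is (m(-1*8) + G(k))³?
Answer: 226981/27 ≈ 8406.7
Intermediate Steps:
m(A) = 9 - A (m(A) = 9 + A*(-1) = 9 - A)
k = ⅔ (k = 2/3 = 2*(⅓) = ⅔ ≈ 0.66667)
(m(-1*8) + G(k))³ = ((9 - (-1)*8) + (4 - 1*⅔))³ = ((9 - 1*(-8)) + (4 - ⅔))³ = ((9 + 8) + 10/3)³ = (17 + 10/3)³ = (61/3)³ = 226981/27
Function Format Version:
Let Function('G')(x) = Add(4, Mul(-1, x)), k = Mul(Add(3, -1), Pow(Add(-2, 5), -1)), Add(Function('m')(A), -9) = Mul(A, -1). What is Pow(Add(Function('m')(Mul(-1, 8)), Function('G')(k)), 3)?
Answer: Rational(226981, 27) ≈ 8406.7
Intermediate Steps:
Function('m')(A) = Add(9, Mul(-1, A)) (Function('m')(A) = Add(9, Mul(A, -1)) = Add(9, Mul(-1, A)))
k = Rational(2, 3) (k = Mul(2, Pow(3, -1)) = Mul(2, Rational(1, 3)) = Rational(2, 3) ≈ 0.66667)
Pow(Add(Function('m')(Mul(-1, 8)), Function('G')(k)), 3) = Pow(Add(Add(9, Mul(-1, Mul(-1, 8))), Add(4, Mul(-1, Rational(2, 3)))), 3) = Pow(Add(Add(9, Mul(-1, -8)), Add(4, Rational(-2, 3))), 3) = Pow(Add(Add(9, 8), Rational(10, 3)), 3) = Pow(Add(17, Rational(10, 3)), 3) = Pow(Rational(61, 3), 3) = Rational(226981, 27)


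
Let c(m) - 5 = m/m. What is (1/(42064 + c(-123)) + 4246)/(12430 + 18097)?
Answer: 178629221/1284270890 ≈ 0.13909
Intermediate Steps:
c(m) = 6 (c(m) = 5 + m/m = 5 + 1 = 6)
(1/(42064 + c(-123)) + 4246)/(12430 + 18097) = (1/(42064 + 6) + 4246)/(12430 + 18097) = (1/42070 + 4246)/30527 = (1/42070 + 4246)*(1/30527) = (178629221/42070)*(1/30527) = 178629221/1284270890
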